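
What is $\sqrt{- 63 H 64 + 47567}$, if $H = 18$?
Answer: $i \sqrt{25009} \approx 158.14 i$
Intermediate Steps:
$\sqrt{- 63 H 64 + 47567} = \sqrt{\left(-63\right) 18 \cdot 64 + 47567} = \sqrt{\left(-1134\right) 64 + 47567} = \sqrt{-72576 + 47567} = \sqrt{-25009} = i \sqrt{25009}$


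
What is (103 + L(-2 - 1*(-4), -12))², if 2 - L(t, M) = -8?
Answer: 12769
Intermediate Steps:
L(t, M) = 10 (L(t, M) = 2 - 1*(-8) = 2 + 8 = 10)
(103 + L(-2 - 1*(-4), -12))² = (103 + 10)² = 113² = 12769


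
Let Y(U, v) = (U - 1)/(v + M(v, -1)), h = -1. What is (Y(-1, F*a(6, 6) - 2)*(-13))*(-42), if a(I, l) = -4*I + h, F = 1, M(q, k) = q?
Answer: 182/9 ≈ 20.222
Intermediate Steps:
a(I, l) = -1 - 4*I (a(I, l) = -4*I - 1 = -1 - 4*I)
Y(U, v) = (-1 + U)/(2*v) (Y(U, v) = (U - 1)/(v + v) = (-1 + U)/((2*v)) = (-1 + U)*(1/(2*v)) = (-1 + U)/(2*v))
(Y(-1, F*a(6, 6) - 2)*(-13))*(-42) = (((-1 - 1)/(2*(1*(-1 - 4*6) - 2)))*(-13))*(-42) = (((1/2)*(-2)/(1*(-1 - 24) - 2))*(-13))*(-42) = (((1/2)*(-2)/(1*(-25) - 2))*(-13))*(-42) = (((1/2)*(-2)/(-25 - 2))*(-13))*(-42) = (((1/2)*(-2)/(-27))*(-13))*(-42) = (((1/2)*(-1/27)*(-2))*(-13))*(-42) = ((1/27)*(-13))*(-42) = -13/27*(-42) = 182/9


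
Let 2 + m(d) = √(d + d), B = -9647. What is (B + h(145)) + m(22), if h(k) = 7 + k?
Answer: -9497 + 2*√11 ≈ -9490.4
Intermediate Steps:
m(d) = -2 + √2*√d (m(d) = -2 + √(d + d) = -2 + √(2*d) = -2 + √2*√d)
(B + h(145)) + m(22) = (-9647 + (7 + 145)) + (-2 + √2*√22) = (-9647 + 152) + (-2 + 2*√11) = -9495 + (-2 + 2*√11) = -9497 + 2*√11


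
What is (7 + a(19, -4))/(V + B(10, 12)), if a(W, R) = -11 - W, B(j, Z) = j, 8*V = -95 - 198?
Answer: 184/213 ≈ 0.86385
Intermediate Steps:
V = -293/8 (V = (-95 - 198)/8 = (⅛)*(-293) = -293/8 ≈ -36.625)
(7 + a(19, -4))/(V + B(10, 12)) = (7 + (-11 - 1*19))/(-293/8 + 10) = (7 + (-11 - 19))/(-213/8) = (7 - 30)*(-8/213) = -23*(-8/213) = 184/213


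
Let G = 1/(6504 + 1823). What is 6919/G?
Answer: 57614513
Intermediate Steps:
G = 1/8327 ≈ 0.00012009
6919/G = 6919/(1/8327) = 6919*8327 = 57614513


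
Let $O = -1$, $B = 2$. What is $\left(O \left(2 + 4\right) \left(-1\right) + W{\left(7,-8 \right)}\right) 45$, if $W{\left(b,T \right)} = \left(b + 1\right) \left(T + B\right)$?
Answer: $-1890$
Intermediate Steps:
$W{\left(b,T \right)} = \left(1 + b\right) \left(2 + T\right)$ ($W{\left(b,T \right)} = \left(b + 1\right) \left(T + 2\right) = \left(1 + b\right) \left(2 + T\right)$)
$\left(O \left(2 + 4\right) \left(-1\right) + W{\left(7,-8 \right)}\right) 45 = \left(- (2 + 4) \left(-1\right) + \left(2 - 8 + 2 \cdot 7 - 56\right)\right) 45 = \left(\left(-1\right) 6 \left(-1\right) + \left(2 - 8 + 14 - 56\right)\right) 45 = \left(\left(-6\right) \left(-1\right) - 48\right) 45 = \left(6 - 48\right) 45 = \left(-42\right) 45 = -1890$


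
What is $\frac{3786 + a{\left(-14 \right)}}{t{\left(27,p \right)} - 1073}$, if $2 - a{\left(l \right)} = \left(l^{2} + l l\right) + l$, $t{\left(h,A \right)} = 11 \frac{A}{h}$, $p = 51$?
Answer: $- \frac{3069}{947} \approx -3.2408$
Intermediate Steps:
$t{\left(h,A \right)} = \frac{11 A}{h}$
$a{\left(l \right)} = 2 - l - 2 l^{2}$ ($a{\left(l \right)} = 2 - \left(\left(l^{2} + l l\right) + l\right) = 2 - \left(\left(l^{2} + l^{2}\right) + l\right) = 2 - \left(2 l^{2} + l\right) = 2 - \left(l + 2 l^{2}\right) = 2 - l - 2 l^{2}$)
$\frac{3786 + a{\left(-14 \right)}}{t{\left(27,p \right)} - 1073} = \frac{3786 - \left(-16 + 392\right)}{11 \cdot 51 \cdot \frac{1}{27} - 1073} = \frac{3786 + \left(2 + 14 - 392\right)}{11 \cdot 51 \cdot \frac{1}{27} - 1073} = \frac{3786 + \left(2 + 14 - 392\right)}{\frac{187}{9} - 1073} = \frac{3786 - 376}{- \frac{9470}{9}} = 3410 \left(- \frac{9}{9470}\right) = - \frac{3069}{947}$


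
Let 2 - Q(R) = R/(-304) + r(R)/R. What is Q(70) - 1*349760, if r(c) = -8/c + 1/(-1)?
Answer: -65124893761/186200 ≈ -3.4976e+5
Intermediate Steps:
r(c) = -1 - 8/c (r(c) = -8/c + 1*(-1) = -8/c - 1 = -1 - 8/c)
Q(R) = 2 + R/304 - (-8 - R)/R² (Q(R) = 2 - (R/(-304) + ((-8 - R)/R)/R) = 2 - (R*(-1/304) + (-8 - R)/R²) = 2 - (-R/304 + (-8 - R)/R²) = 2 + (R/304 - (-8 - R)/R²) = 2 + R/304 - (-8 - R)/R²)
Q(70) - 1*349760 = (2 + 1/70 + 8/70² + (1/304)*70) - 1*349760 = (2 + 1/70 + 8*(1/4900) + 35/152) - 349760 = (2 + 1/70 + 2/1225 + 35/152) - 349760 = 418239/186200 - 349760 = -65124893761/186200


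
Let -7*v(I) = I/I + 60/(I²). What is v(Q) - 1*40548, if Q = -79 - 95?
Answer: -716120756/17661 ≈ -40548.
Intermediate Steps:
Q = -174
v(I) = -⅐ - 60/(7*I²) (v(I) = -(I/I + 60/(I²))/7 = -(1 + 60/I²)/7 = -⅐ - 60/(7*I²))
v(Q) - 1*40548 = (⅐)*(-60 - 1*(-174)²)/(-174)² - 1*40548 = (⅐)*(1/30276)*(-60 - 1*30276) - 40548 = (⅐)*(1/30276)*(-60 - 30276) - 40548 = (⅐)*(1/30276)*(-30336) - 40548 = -2528/17661 - 40548 = -716120756/17661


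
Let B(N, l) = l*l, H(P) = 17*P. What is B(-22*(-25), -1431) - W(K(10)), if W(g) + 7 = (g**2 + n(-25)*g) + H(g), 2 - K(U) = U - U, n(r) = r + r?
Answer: 2047830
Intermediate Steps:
n(r) = 2*r
K(U) = 2 (K(U) = 2 - (U - U) = 2 - 1*0 = 2 + 0 = 2)
B(N, l) = l**2
W(g) = -7 + g**2 - 33*g (W(g) = -7 + ((g**2 + (2*(-25))*g) + 17*g) = -7 + ((g**2 - 50*g) + 17*g) = -7 + (g**2 - 33*g) = -7 + g**2 - 33*g)
B(-22*(-25), -1431) - W(K(10)) = (-1431)**2 - (-7 + 2**2 - 33*2) = 2047761 - (-7 + 4 - 66) = 2047761 - 1*(-69) = 2047761 + 69 = 2047830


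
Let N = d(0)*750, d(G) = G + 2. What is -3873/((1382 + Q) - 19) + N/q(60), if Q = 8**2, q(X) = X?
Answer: 31802/1427 ≈ 22.286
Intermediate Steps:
d(G) = 2 + G
Q = 64
N = 1500 (N = (2 + 0)*750 = 2*750 = 1500)
-3873/((1382 + Q) - 19) + N/q(60) = -3873/((1382 + 64) - 19) + 1500/60 = -3873/(1446 - 19) + 1500*(1/60) = -3873/1427 + 25 = 31802/1427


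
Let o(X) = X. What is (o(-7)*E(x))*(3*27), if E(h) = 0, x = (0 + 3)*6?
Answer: 0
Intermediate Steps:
x = 18 (x = 3*6 = 18)
(o(-7)*E(x))*(3*27) = (-7*0)*(3*27) = 0*81 = 0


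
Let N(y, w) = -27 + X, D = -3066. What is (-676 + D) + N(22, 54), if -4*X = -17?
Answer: -15059/4 ≈ -3764.8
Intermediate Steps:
X = 17/4 (X = -1/4*(-17) = 17/4 ≈ 4.2500)
N(y, w) = -91/4 (N(y, w) = -27 + 17/4 = -91/4)
(-676 + D) + N(22, 54) = (-676 - 3066) - 91/4 = -3742 - 91/4 = -15059/4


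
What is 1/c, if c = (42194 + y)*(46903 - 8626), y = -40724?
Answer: 1/56267190 ≈ 1.7772e-8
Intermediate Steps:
c = 56267190 (c = (42194 - 40724)*(46903 - 8626) = 1470*38277 = 56267190)
1/c = 1/56267190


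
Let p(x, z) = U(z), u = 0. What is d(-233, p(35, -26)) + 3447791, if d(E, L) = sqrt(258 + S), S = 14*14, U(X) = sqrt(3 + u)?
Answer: 3447791 + sqrt(454) ≈ 3.4478e+6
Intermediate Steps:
U(X) = sqrt(3) (U(X) = sqrt(3 + 0) = sqrt(3))
p(x, z) = sqrt(3)
S = 196
d(E, L) = sqrt(454) (d(E, L) = sqrt(258 + 196) = sqrt(454))
d(-233, p(35, -26)) + 3447791 = sqrt(454) + 3447791 = 3447791 + sqrt(454)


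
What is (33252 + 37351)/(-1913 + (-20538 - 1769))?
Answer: -70603/24220 ≈ -2.9151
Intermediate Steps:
(33252 + 37351)/(-1913 + (-20538 - 1769)) = 70603/(-1913 - 22307) = 70603/(-24220) = 70603*(-1/24220) = -70603/24220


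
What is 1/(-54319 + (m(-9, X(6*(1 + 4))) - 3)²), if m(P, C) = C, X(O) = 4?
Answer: -1/54318 ≈ -1.8410e-5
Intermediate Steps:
1/(-54319 + (m(-9, X(6*(1 + 4))) - 3)²) = 1/(-54319 + (4 - 3)²) = 1/(-54319 + 1²) = 1/(-54319 + 1) = 1/(-54318) = -1/54318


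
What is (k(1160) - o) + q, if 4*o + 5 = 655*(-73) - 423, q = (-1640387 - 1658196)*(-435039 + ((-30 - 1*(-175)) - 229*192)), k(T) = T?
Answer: 6318264263067/4 ≈ 1.5796e+12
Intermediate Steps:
q = 1579566052546 (q = -3298583*(-435039 + ((-30 + 175) - 43968)) = -3298583*(-435039 + (145 - 43968)) = -3298583*(-435039 - 43823) = -3298583*(-478862) = 1579566052546)
o = -48243/4 (o = -5/4 + (655*(-73) - 423)/4 = -5/4 + (-47815 - 423)/4 = -5/4 + (¼)*(-48238) = -5/4 - 24119/2 = -48243/4 ≈ -12061.)
(k(1160) - o) + q = (1160 - 1*(-48243/4)) + 1579566052546 = (1160 + 48243/4) + 1579566052546 = 52883/4 + 1579566052546 = 6318264263067/4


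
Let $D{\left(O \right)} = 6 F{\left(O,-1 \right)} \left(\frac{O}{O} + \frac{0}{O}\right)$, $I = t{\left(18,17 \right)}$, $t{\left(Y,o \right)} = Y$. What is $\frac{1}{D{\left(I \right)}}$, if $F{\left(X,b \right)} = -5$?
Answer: $- \frac{1}{30} \approx -0.033333$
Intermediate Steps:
$I = 18$
$D{\left(O \right)} = -30$ ($D{\left(O \right)} = 6 \left(-5\right) \left(\frac{O}{O} + \frac{0}{O}\right) = - 30 \left(1 + 0\right) = \left(-30\right) 1 = -30$)
$\frac{1}{D{\left(I \right)}} = \frac{1}{-30} = - \frac{1}{30}$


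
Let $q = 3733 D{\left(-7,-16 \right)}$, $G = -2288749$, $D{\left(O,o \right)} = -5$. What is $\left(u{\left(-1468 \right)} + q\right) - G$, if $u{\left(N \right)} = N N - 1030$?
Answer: $4424078$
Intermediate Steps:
$u{\left(N \right)} = -1030 + N^{2}$ ($u{\left(N \right)} = N^{2} - 1030 = -1030 + N^{2}$)
$q = -18665$ ($q = 3733 \left(-5\right) = -18665$)
$\left(u{\left(-1468 \right)} + q\right) - G = \left(\left(-1030 + \left(-1468\right)^{2}\right) - 18665\right) - -2288749 = \left(\left(-1030 + 2155024\right) - 18665\right) + 2288749 = \left(2153994 - 18665\right) + 2288749 = 2135329 + 2288749 = 4424078$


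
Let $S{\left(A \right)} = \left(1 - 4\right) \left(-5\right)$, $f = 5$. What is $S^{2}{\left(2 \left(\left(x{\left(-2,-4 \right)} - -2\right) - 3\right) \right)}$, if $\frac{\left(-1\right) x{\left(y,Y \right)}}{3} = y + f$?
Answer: $225$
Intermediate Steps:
$x{\left(y,Y \right)} = -15 - 3 y$ ($x{\left(y,Y \right)} = - 3 \left(y + 5\right) = - 3 \left(5 + y\right) = -15 - 3 y$)
$S{\left(A \right)} = 15$ ($S{\left(A \right)} = \left(-3\right) \left(-5\right) = 15$)
$S^{2}{\left(2 \left(\left(x{\left(-2,-4 \right)} - -2\right) - 3\right) \right)} = 15^{2} = 225$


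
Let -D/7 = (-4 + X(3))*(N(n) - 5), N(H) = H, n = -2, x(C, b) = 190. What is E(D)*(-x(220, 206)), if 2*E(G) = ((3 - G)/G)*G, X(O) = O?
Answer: -4940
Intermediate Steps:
D = -49 (D = -7*(-4 + 3)*(-2 - 5) = -(-7)*(-7) = -7*7 = -49)
E(G) = 3/2 - G/2 (E(G) = (((3 - G)/G)*G)/2 = (3 - G)/2 = 3/2 - G/2)
E(D)*(-x(220, 206)) = (3/2 - 1/2*(-49))*(-1*190) = (3/2 + 49/2)*(-190) = 26*(-190) = -4940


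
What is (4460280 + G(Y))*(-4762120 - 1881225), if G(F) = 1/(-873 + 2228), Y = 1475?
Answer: -8030049466047269/271 ≈ -2.9631e+13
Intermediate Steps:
G(F) = 1/1355
(4460280 + G(Y))*(-4762120 - 1881225) = (4460280 + 1/1355)*(-4762120 - 1881225) = (6043679401/1355)*(-6643345) = -8030049466047269/271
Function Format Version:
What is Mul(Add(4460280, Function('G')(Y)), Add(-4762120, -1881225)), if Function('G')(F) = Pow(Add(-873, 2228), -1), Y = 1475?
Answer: Rational(-8030049466047269, 271) ≈ -2.9631e+13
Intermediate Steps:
Function('G')(F) = Rational(1, 1355) (Function('G')(F) = Pow(1355, -1) = Rational(1, 1355))
Mul(Add(4460280, Function('G')(Y)), Add(-4762120, -1881225)) = Mul(Add(4460280, Rational(1, 1355)), Add(-4762120, -1881225)) = Mul(Rational(6043679401, 1355), -6643345) = Rational(-8030049466047269, 271)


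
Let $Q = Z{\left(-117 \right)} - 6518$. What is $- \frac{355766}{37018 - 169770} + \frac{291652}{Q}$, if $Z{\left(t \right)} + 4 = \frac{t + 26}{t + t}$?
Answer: $- \frac{327574969249}{7791812264} \approx -42.041$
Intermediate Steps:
$Z{\left(t \right)} = -4 + \frac{26 + t}{2 t}$ ($Z{\left(t \right)} = -4 + \frac{t + 26}{t + t} = -4 + \frac{26 + t}{2 t}$)
$Q = - \frac{117389}{18}$ ($Q = \left(- \frac{7}{2} + \frac{13}{-117}\right) - 6518 = \left(- \frac{7}{2} + 13 \left(- \frac{1}{117}\right)\right) - 6518 = \left(- \frac{7}{2} - \frac{1}{9}\right) - 6518 = - \frac{65}{18} - 6518 = - \frac{117389}{18} \approx -6521.6$)
$- \frac{355766}{37018 - 169770} + \frac{291652}{Q} = - \frac{355766}{37018 - 169770} + \frac{291652}{- \frac{117389}{18}} = - \frac{355766}{-132752} + 291652 \left(- \frac{18}{117389}\right) = \left(-355766\right) \left(- \frac{1}{132752}\right) - \frac{5249736}{117389} = \frac{177883}{66376} - \frac{5249736}{117389} = - \frac{327574969249}{7791812264}$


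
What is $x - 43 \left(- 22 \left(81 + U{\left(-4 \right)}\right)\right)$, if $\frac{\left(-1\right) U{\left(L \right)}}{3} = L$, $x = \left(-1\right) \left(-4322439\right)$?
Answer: $4410417$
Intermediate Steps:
$x = 4322439$
$U{\left(L \right)} = - 3 L$
$x - 43 \left(- 22 \left(81 + U{\left(-4 \right)}\right)\right) = 4322439 - 43 \left(- 22 \left(81 - -12\right)\right) = 4322439 - 43 \left(- 22 \left(81 + 12\right)\right) = 4322439 - 43 \left(\left(-22\right) 93\right) = 4322439 - 43 \left(-2046\right) = 4322439 - -87978 = 4322439 + 87978 = 4410417$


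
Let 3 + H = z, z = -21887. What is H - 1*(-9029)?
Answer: -12861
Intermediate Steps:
H = -21890 (H = -3 - 21887 = -21890)
H - 1*(-9029) = -21890 - 1*(-9029) = -21890 + 9029 = -12861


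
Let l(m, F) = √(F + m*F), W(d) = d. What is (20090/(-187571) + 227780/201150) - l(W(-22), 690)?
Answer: 3868381888/3772990665 - 3*I*√1610 ≈ 1.0253 - 120.37*I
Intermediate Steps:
l(m, F) = √(F + F*m)
(20090/(-187571) + 227780/201150) - l(W(-22), 690) = (20090/(-187571) + 227780/201150) - √(690*(1 - 22)) = (20090*(-1/187571) + 227780*(1/201150)) - √(690*(-21)) = (-20090/187571 + 22778/20115) - √(-14490) = 3868381888/3772990665 - 3*I*√1610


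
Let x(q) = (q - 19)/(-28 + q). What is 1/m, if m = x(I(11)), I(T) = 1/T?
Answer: 307/208 ≈ 1.4760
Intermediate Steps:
x(q) = (-19 + q)/(-28 + q)
m = 208/307 (m = (-19 + 1/11)/(-28 + 1/11) = -208/11/(-307/11) = -11/307*(-208/11) = 208/307 ≈ 0.67752)
1/m = 1/(208/307) = 307/208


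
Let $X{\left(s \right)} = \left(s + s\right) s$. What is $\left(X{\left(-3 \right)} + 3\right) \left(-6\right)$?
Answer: $-126$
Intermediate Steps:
$X{\left(s \right)} = 2 s^{2}$ ($X{\left(s \right)} = 2 s s = 2 s^{2}$)
$\left(X{\left(-3 \right)} + 3\right) \left(-6\right) = \left(2 \left(-3\right)^{2} + 3\right) \left(-6\right) = \left(2 \cdot 9 + 3\right) \left(-6\right) = \left(18 + 3\right) \left(-6\right) = 21 \left(-6\right) = -126$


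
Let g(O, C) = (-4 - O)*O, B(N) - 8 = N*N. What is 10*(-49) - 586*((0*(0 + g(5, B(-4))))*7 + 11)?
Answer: -6936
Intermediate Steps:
B(N) = 8 + N² (B(N) = 8 + N*N = 8 + N²)
g(O, C) = O*(-4 - O)
10*(-49) - 586*((0*(0 + g(5, B(-4))))*7 + 11) = 10*(-49) - 586*((0*(0 - 1*5*(4 + 5)))*7 + 11) = -490 - 586*((0*(0 - 1*5*9))*7 + 11) = -490 - 586*((0*(0 - 45))*7 + 11) = -490 - 586*((0*(-45))*7 + 11) = -490 - 586*(0*7 + 11) = -490 - 586*(0 + 11) = -490 - 586*11 = -490 - 6446 = -6936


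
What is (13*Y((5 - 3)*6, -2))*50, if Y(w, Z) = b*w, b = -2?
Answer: -15600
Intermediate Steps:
Y(w, Z) = -2*w
(13*Y((5 - 3)*6, -2))*50 = (13*(-2*(5 - 3)*6))*50 = (13*(-4*6))*50 = (13*(-2*12))*50 = (13*(-24))*50 = -312*50 = -15600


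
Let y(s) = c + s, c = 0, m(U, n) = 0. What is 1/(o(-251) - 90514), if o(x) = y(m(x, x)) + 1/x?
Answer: -251/22719015 ≈ -1.1048e-5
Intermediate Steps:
y(s) = s (y(s) = 0 + s = s)
o(x) = 1/x (o(x) = 0 + 1/x = 1/x)
1/(o(-251) - 90514) = 1/(1/(-251) - 90514) = 1/(-1/251 - 90514) = 1/(-22719015/251) = -251/22719015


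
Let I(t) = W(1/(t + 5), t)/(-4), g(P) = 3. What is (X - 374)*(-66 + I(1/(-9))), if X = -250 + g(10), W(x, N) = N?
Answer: 163875/4 ≈ 40969.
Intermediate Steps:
X = -247 (X = -250 + 3 = -247)
I(t) = -t/4 (I(t) = t/(-4) = t*(-1/4) = -t/4)
(X - 374)*(-66 + I(1/(-9))) = (-247 - 374)*(-66 - 1/4/(-9)) = -621*(-66 - 1/4*(-1/9)) = -621*(-66 + 1/36) = -621*(-2375/36) = 163875/4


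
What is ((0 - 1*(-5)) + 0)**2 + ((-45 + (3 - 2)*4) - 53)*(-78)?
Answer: 7357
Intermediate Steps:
((0 - 1*(-5)) + 0)**2 + ((-45 + (3 - 2)*4) - 53)*(-78) = ((0 + 5) + 0)**2 + ((-45 + 1*4) - 53)*(-78) = (5 + 0)**2 + ((-45 + 4) - 53)*(-78) = 5**2 + (-41 - 53)*(-78) = 25 - 94*(-78) = 25 + 7332 = 7357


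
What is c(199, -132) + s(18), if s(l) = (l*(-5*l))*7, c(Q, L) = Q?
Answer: -11141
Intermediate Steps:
s(l) = -35*l² (s(l) = -5*l²*7 = -35*l²)
c(199, -132) + s(18) = 199 - 35*18² = 199 - 35*324 = 199 - 11340 = -11141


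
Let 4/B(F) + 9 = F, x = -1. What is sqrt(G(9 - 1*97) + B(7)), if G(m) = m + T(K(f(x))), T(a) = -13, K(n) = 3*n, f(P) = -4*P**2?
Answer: I*sqrt(103) ≈ 10.149*I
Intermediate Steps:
B(F) = 4/(-9 + F)
G(m) = -13 + m (G(m) = m - 13 = -13 + m)
sqrt(G(9 - 1*97) + B(7)) = sqrt((-13 + (9 - 1*97)) + 4/(-9 + 7)) = sqrt((-13 + (9 - 97)) + 4/(-2)) = sqrt((-13 - 88) + 4*(-1/2)) = sqrt(-101 - 2) = sqrt(-103) = I*sqrt(103)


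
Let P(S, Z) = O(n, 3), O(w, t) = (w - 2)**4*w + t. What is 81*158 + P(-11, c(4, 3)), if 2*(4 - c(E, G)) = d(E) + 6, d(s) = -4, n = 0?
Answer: 12801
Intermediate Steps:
c(E, G) = 3 (c(E, G) = 4 - (-4 + 6)/2 = 4 - 1/2*2 = 4 - 1 = 3)
O(w, t) = t + w*(-2 + w)**4 (O(w, t) = (-2 + w)**4*w + t = w*(-2 + w)**4 + t = t + w*(-2 + w)**4)
P(S, Z) = 3 (P(S, Z) = 3 + 0*(-2 + 0)**4 = 3 + 0*(-2)**4 = 3 + 0*16 = 3 + 0 = 3)
81*158 + P(-11, c(4, 3)) = 81*158 + 3 = 12798 + 3 = 12801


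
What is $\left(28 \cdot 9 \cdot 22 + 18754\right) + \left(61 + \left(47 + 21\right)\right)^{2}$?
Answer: $40939$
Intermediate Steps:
$\left(28 \cdot 9 \cdot 22 + 18754\right) + \left(61 + \left(47 + 21\right)\right)^{2} = \left(252 \cdot 22 + 18754\right) + \left(61 + 68\right)^{2} = \left(5544 + 18754\right) + 129^{2} = 24298 + 16641 = 40939$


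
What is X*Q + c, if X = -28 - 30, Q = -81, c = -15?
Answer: 4683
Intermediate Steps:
X = -58
X*Q + c = -58*(-81) - 15 = 4698 - 15 = 4683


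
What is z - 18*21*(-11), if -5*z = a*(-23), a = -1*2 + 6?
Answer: 20882/5 ≈ 4176.4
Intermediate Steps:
a = 4 (a = -2 + 6 = 4)
z = 92/5 (z = -4*(-23)/5 = -1/5*(-92) = 92/5 ≈ 18.400)
z - 18*21*(-11) = 92/5 - 18*21*(-11) = 92/5 - 378*(-11) = 92/5 - 1*(-4158) = 92/5 + 4158 = 20882/5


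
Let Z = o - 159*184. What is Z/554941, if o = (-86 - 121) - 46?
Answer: -29509/554941 ≈ -0.053175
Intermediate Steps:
o = -253 (o = -207 - 46 = -253)
Z = -29509 (Z = -253 - 159*184 = -253 - 29256 = -29509)
Z/554941 = -29509/554941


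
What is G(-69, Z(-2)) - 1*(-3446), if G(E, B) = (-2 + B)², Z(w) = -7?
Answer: 3527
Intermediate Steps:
G(-69, Z(-2)) - 1*(-3446) = (-2 - 7)² - 1*(-3446) = (-9)² + 3446 = 81 + 3446 = 3527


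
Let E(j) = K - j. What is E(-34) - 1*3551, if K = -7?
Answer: -3524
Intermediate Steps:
E(j) = -7 - j
E(-34) - 1*3551 = (-7 - 1*(-34)) - 1*3551 = (-7 + 34) - 3551 = 27 - 3551 = -3524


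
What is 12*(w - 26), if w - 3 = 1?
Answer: -264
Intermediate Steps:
w = 4 (w = 3 + 1 = 4)
12*(w - 26) = 12*(4 - 26) = 12*(-22) = -264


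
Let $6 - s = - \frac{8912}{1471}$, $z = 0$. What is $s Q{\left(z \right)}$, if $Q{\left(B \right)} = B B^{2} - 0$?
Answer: $0$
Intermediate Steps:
$Q{\left(B \right)} = B^{3}$ ($Q{\left(B \right)} = B^{3} + 0 = B^{3}$)
$s = \frac{17738}{1471}$ ($s = 6 - - \frac{8912}{1471} = 6 + \frac{8912}{1471} = \frac{17738}{1471} \approx 12.058$)
$s Q{\left(z \right)} = \frac{17738 \cdot 0^{3}}{1471} = \frac{17738}{1471} \cdot 0 = 0$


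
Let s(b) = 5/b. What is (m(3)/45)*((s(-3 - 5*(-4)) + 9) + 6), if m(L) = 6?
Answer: 104/51 ≈ 2.0392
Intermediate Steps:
(m(3)/45)*((s(-3 - 5*(-4)) + 9) + 6) = (6/45)*((5/(-3 - 5*(-4)) + 9) + 6) = (6*(1/45))*((5/(-3 + 20) + 9) + 6) = 2*((5/17 + 9) + 6)/15 = 2*(158/17 + 6)/15 = (2/15)*(260/17) = 104/51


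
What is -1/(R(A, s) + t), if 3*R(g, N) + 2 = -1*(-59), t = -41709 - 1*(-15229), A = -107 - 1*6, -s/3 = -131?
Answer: 1/26461 ≈ 3.7791e-5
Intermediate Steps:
s = 393 (s = -3*(-131) = 393)
A = -113 (A = -107 - 6 = -113)
t = -26480 (t = -41709 + 15229 = -26480)
R(g, N) = 19 (R(g, N) = -2/3 + (-1*(-59))/3 = -2/3 + (1/3)*59 = -2/3 + 59/3 = 19)
-1/(R(A, s) + t) = -1/(19 - 26480) = -1/(-26461) = -1*(-1/26461) = 1/26461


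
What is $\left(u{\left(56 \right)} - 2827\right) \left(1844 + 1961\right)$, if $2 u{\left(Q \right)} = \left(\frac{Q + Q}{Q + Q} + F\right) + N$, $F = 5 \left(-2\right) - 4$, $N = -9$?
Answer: $-10798590$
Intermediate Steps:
$F = -14$ ($F = -10 - 4 = -14$)
$u{\left(Q \right)} = -11$ ($u{\left(Q \right)} = \frac{\left(\frac{Q + Q}{Q + Q} - 14\right) - 9}{2} = \frac{\left(\frac{2 Q}{2 Q} - 14\right) - 9}{2} = \frac{\left(2 Q \frac{1}{2 Q} - 14\right) - 9}{2} = \frac{\left(1 - 14\right) - 9}{2} = \frac{-13 - 9}{2} = \frac{1}{2} \left(-22\right) = -11$)
$\left(u{\left(56 \right)} - 2827\right) \left(1844 + 1961\right) = \left(-11 - 2827\right) \left(1844 + 1961\right) = \left(-2838\right) 3805 = -10798590$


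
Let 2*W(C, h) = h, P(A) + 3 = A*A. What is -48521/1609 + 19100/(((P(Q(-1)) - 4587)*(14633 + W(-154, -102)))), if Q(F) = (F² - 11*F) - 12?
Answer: -162380411044/5384629521 ≈ -30.156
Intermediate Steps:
Q(F) = -12 + F² - 11*F
P(A) = -3 + A² (P(A) = -3 + A*A = -3 + A²)
W(C, h) = h/2
-48521/1609 + 19100/(((P(Q(-1)) - 4587)*(14633 + W(-154, -102)))) = -48521/1609 + 19100/((((-3 + (-12 + (-1)² - 11*(-1))²) - 4587)*(14633 + (½)*(-102)))) = -48521*1/1609 + 19100/((((-3 + (-12 + 1 + 11)²) - 4587)*(14633 - 51))) = -48521/1609 + 19100/((((-3 + 0²) - 4587)*14582)) = -48521/1609 + 19100/((((-3 + 0) - 4587)*14582)) = -48521/1609 + 19100/(((-3 - 4587)*14582)) = -48521/1609 + 19100/((-4590*14582)) = -48521/1609 + 19100/(-66931380) = -48521/1609 + 19100*(-1/66931380) = -48521/1609 - 955/3346569 = -162380411044/5384629521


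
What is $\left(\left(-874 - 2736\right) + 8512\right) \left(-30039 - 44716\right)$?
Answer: $-366449010$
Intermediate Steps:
$\left(\left(-874 - 2736\right) + 8512\right) \left(-30039 - 44716\right) = \left(-3610 + 8512\right) \left(-74755\right) = 4902 \left(-74755\right) = -366449010$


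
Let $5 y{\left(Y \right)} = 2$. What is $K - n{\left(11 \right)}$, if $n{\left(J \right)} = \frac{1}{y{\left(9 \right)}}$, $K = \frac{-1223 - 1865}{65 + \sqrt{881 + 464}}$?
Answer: $- \frac{2599}{36} + \frac{193 \sqrt{1345}}{180} \approx -32.872$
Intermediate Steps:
$y{\left(Y \right)} = \frac{2}{5}$ ($y{\left(Y \right)} = \frac{1}{5} \cdot 2 = \frac{2}{5}$)
$K = - \frac{3088}{65 + \sqrt{1345}} \approx -30.372$
$n{\left(J \right)} = \frac{5}{2}$ ($n{\left(J \right)} = \frac{1}{\frac{2}{5}} = \frac{5}{2}$)
$K - n{\left(11 \right)} = \left(- \frac{2509}{36} + \frac{193 \sqrt{1345}}{180}\right) - \frac{5}{2} = - \frac{2599}{36} + \frac{193 \sqrt{1345}}{180}$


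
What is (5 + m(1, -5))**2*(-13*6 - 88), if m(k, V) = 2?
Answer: -8134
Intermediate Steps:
(5 + m(1, -5))**2*(-13*6 - 88) = (5 + 2)**2*(-13*6 - 88) = 7**2*(-78 - 88) = 49*(-166) = -8134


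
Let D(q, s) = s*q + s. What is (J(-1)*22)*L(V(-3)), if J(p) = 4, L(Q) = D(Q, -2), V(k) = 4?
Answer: -880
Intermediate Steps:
D(q, s) = s + q*s (D(q, s) = q*s + s = s + q*s)
L(Q) = -2 - 2*Q (L(Q) = -2*(1 + Q) = -2 - 2*Q)
(J(-1)*22)*L(V(-3)) = (4*22)*(-2 - 2*4) = 88*(-2 - 8) = 88*(-10) = -880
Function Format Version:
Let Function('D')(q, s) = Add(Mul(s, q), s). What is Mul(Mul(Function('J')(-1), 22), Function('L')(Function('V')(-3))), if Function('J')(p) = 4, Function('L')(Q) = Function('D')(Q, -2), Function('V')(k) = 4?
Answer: -880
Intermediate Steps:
Function('D')(q, s) = Add(s, Mul(q, s)) (Function('D')(q, s) = Add(Mul(q, s), s) = Add(s, Mul(q, s)))
Function('L')(Q) = Add(-2, Mul(-2, Q)) (Function('L')(Q) = Mul(-2, Add(1, Q)) = Add(-2, Mul(-2, Q)))
Mul(Mul(Function('J')(-1), 22), Function('L')(Function('V')(-3))) = Mul(Mul(4, 22), Add(-2, Mul(-2, 4))) = Mul(88, Add(-2, -8)) = Mul(88, -10) = -880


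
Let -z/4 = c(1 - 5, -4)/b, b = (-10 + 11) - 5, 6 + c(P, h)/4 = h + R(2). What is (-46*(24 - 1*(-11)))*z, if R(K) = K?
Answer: 51520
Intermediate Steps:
c(P, h) = -16 + 4*h (c(P, h) = -24 + 4*(h + 2) = -24 + 4*(2 + h) = -24 + (8 + 4*h) = -16 + 4*h)
b = -4 (b = 1 - 5 = -4)
z = -32 (z = -4*(-16 + 4*(-4))/(-4) = -4*(-16 - 16)*(-1)/4 = -(-128)*(-1)/4 = -4*8 = -32)
(-46*(24 - 1*(-11)))*z = -46*(24 - 1*(-11))*(-32) = -46*(24 + 11)*(-32) = -46*35*(-32) = -1610*(-32) = 51520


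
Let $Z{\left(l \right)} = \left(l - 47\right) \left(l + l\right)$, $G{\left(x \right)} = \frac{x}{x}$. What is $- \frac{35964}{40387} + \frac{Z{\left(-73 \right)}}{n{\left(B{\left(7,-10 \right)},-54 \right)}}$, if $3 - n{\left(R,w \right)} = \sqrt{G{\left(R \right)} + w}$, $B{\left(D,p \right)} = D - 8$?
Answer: $\frac{1060255476}{1251997} + \frac{8760 i \sqrt{53}}{31} \approx 846.85 + 2057.2 i$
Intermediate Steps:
$G{\left(x \right)} = 1$
$B{\left(D,p \right)} = -8 + D$
$Z{\left(l \right)} = 2 l \left(-47 + l\right)$ ($Z{\left(l \right)} = \left(-47 + l\right) 2 l = 2 l \left(-47 + l\right)$)
$n{\left(R,w \right)} = 3 - \sqrt{1 + w}$
$- \frac{35964}{40387} + \frac{Z{\left(-73 \right)}}{n{\left(B{\left(7,-10 \right)},-54 \right)}} = - \frac{35964}{40387} + \frac{2 \left(-73\right) \left(-47 - 73\right)}{3 - \sqrt{1 - 54}} = \left(-35964\right) \frac{1}{40387} + \frac{2 \left(-73\right) \left(-120\right)}{3 - \sqrt{-53}} = - \frac{35964}{40387} + \frac{17520}{3 - i \sqrt{53}}$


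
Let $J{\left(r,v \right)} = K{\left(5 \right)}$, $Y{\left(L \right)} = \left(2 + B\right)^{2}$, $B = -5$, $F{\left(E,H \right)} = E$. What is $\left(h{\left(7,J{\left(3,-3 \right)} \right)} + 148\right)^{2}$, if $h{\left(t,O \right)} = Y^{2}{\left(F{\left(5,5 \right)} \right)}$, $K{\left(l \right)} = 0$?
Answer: $52441$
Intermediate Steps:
$Y{\left(L \right)} = 9$ ($Y{\left(L \right)} = \left(2 - 5\right)^{2} = \left(-3\right)^{2} = 9$)
$J{\left(r,v \right)} = 0$
$h{\left(t,O \right)} = 81$ ($h{\left(t,O \right)} = 9^{2} = 81$)
$\left(h{\left(7,J{\left(3,-3 \right)} \right)} + 148\right)^{2} = \left(81 + 148\right)^{2} = 229^{2} = 52441$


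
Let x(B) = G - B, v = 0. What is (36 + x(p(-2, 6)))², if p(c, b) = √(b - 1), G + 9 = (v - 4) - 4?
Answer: (19 - √5)² ≈ 281.03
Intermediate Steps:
G = -17 (G = -9 + ((0 - 4) - 4) = -9 + (-4 - 4) = -9 - 8 = -17)
p(c, b) = √(-1 + b)
x(B) = -17 - B
(36 + x(p(-2, 6)))² = (36 + (-17 - √(-1 + 6)))² = (36 + (-17 - √5))² = (19 - √5)²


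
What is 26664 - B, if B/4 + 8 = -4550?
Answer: 44896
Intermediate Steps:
B = -18232 (B = -32 + 4*(-4550) = -32 - 18200 = -18232)
26664 - B = 26664 - 1*(-18232) = 26664 + 18232 = 44896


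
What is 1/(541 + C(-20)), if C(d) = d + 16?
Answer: 1/537 ≈ 0.0018622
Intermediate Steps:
C(d) = 16 + d
1/(541 + C(-20)) = 1/(541 + (16 - 20)) = 1/(541 - 4) = 1/537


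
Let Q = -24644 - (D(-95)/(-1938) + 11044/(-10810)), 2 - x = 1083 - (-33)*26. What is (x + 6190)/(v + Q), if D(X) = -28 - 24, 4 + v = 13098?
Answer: -22264378695/60487279462 ≈ -0.36808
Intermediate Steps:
v = 13094 (v = -4 + 13098 = 13094)
D(X) = -52
x = -1939 (x = 2 - (1083 - (-33)*26) = 2 - (1083 - 1*(-858)) = 2 - (1083 + 858) = 2 - 1*1941 = 2 - 1941 = -1939)
Q = -129066384292/5237445 (Q = -24644 - (-52/(-1938) + 11044/(-10810)) = -24644 - (-52*(-1/1938) + 11044*(-1/10810)) = -24644 - (26/969 - 5522/5405) = -24644 - 1*(-5210288/5237445) = -24644 + 5210288/5237445 = -129066384292/5237445 ≈ -24643.)
(x + 6190)/(v + Q) = (-1939 + 6190)/(13094 - 129066384292/5237445) = 4251/(-60487279462/5237445) = 4251*(-5237445/60487279462) = -22264378695/60487279462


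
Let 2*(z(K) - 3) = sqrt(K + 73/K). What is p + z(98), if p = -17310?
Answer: -17307 + sqrt(19354)/28 ≈ -17302.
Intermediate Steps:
z(K) = 3 + sqrt(K + 73/K)/2
p + z(98) = -17310 + (3 + sqrt(98 + 73/98)/2) = -17310 + (3 + sqrt(9677/98)/2) = -17310 + (3 + (sqrt(19354)/14)/2) = -17310 + (3 + sqrt(19354)/28) = -17307 + sqrt(19354)/28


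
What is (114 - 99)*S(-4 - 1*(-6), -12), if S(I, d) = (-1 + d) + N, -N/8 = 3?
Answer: -555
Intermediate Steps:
N = -24 (N = -8*3 = -24)
S(I, d) = -25 + d (S(I, d) = (-1 + d) - 24 = -25 + d)
(114 - 99)*S(-4 - 1*(-6), -12) = (114 - 99)*(-25 - 12) = 15*(-37) = -555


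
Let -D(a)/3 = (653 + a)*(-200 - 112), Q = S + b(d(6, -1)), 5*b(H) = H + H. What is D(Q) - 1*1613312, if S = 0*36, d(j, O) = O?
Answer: -5012392/5 ≈ -1.0025e+6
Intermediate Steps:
b(H) = 2*H/5 (b(H) = (H + H)/5 = (2*H)/5 = 2*H/5)
S = 0
Q = -2/5 (Q = 0 + (2/5)*(-1) = 0 - 2/5 = -2/5 ≈ -0.40000)
D(a) = 611208 + 936*a (D(a) = -3*(653 + a)*(-200 - 112) = -3*(653 + a)*(-312) = -3*(-203736 - 312*a) = 611208 + 936*a)
D(Q) - 1*1613312 = (611208 + 936*(-2/5)) - 1*1613312 = (611208 - 1872/5) - 1613312 = 3054168/5 - 1613312 = -5012392/5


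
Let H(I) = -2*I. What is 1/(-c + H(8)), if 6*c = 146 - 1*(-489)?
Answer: -6/731 ≈ -0.0082079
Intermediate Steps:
c = 635/6 (c = (146 - 1*(-489))/6 = (146 + 489)/6 = (1/6)*635 = 635/6 ≈ 105.83)
1/(-c + H(8)) = 1/(-1*635/6 - 2*8) = 1/(-635/6 - 16) = 1/(-731/6) = -6/731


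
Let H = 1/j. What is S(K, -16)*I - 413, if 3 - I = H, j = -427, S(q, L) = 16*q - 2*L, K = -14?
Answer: -422495/427 ≈ -989.45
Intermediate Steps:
S(q, L) = -2*L + 16*q
H = -1/427 (H = 1/(-427) = -1/427 ≈ -0.0023419)
I = 1282/427 (I = 3 - 1*(-1/427) = 3 + 1/427 = 1282/427 ≈ 3.0023)
S(K, -16)*I - 413 = (-2*(-16) + 16*(-14))*(1282/427) - 413 = (32 - 224)*(1282/427) - 413 = -192*1282/427 - 413 = -246144/427 - 413 = -422495/427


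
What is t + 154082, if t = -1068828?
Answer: -914746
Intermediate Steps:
t + 154082 = -1068828 + 154082 = -914746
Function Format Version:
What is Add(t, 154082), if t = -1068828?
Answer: -914746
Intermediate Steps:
Add(t, 154082) = Add(-1068828, 154082) = -914746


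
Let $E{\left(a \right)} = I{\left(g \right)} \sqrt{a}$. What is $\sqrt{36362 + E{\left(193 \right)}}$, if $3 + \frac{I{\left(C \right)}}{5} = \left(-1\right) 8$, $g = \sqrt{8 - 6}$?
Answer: $\sqrt{36362 - 55 \sqrt{193}} \approx 188.67$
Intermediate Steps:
$g = \sqrt{2} \approx 1.4142$
$I{\left(C \right)} = -55$ ($I{\left(C \right)} = -15 + 5 \left(\left(-1\right) 8\right) = -15 + 5 \left(-8\right) = -15 - 40 = -55$)
$E{\left(a \right)} = - 55 \sqrt{a}$
$\sqrt{36362 + E{\left(193 \right)}} = \sqrt{36362 - 55 \sqrt{193}}$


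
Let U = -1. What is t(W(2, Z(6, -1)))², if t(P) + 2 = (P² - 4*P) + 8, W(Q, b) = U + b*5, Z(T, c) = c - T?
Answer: 2090916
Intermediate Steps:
W(Q, b) = -1 + 5*b (W(Q, b) = -1 + b*5 = -1 + 5*b)
t(P) = 6 + P² - 4*P (t(P) = -2 + ((P² - 4*P) + 8) = -2 + (8 + P² - 4*P) = 6 + P² - 4*P)
t(W(2, Z(6, -1)))² = (6 + (-1 + 5*(-1 - 1*6))² - 4*(-1 + 5*(-1 - 1*6)))² = (6 + (-1 + 5*(-1 - 6))² - 4*(-1 + 5*(-1 - 6)))² = (6 + (-1 + 5*(-7))² - 4*(-1 + 5*(-7)))² = (6 + (-1 - 35)² - 4*(-1 - 35))² = (6 + (-36)² - 4*(-36))² = (6 + 1296 + 144)² = 1446² = 2090916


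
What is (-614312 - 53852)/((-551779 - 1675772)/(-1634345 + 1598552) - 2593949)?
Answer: 3985932342/15473831501 ≈ 0.25759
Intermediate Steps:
(-614312 - 53852)/((-551779 - 1675772)/(-1634345 + 1598552) - 2593949) = -668164/(-2227551/(-35793) - 2593949) = -668164/(-2227551*(-1/35793) - 2593949) = -668164/(742517/11931 - 2593949) = -668164/(-30947663002/11931) = -668164*(-11931/30947663002) = 3985932342/15473831501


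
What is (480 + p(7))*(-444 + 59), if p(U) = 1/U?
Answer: -184855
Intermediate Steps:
(480 + p(7))*(-444 + 59) = (480 + 1/7)*(-444 + 59) = (480 + 1/7)*(-385) = (3361/7)*(-385) = -184855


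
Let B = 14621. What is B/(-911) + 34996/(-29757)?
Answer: -35919881/2085279 ≈ -17.225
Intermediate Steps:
B/(-911) + 34996/(-29757) = 14621/(-911) + 34996/(-29757) = 14621*(-1/911) + 34996*(-1/29757) = -14621/911 - 2692/2289 = -35919881/2085279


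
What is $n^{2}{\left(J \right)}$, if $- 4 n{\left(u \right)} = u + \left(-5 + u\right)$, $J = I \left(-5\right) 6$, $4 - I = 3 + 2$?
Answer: $\frac{3025}{16} \approx 189.06$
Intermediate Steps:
$I = -1$ ($I = 4 - \left(3 + 2\right) = 4 - 5 = -1$)
$J = 30$ ($J = \left(-1\right) \left(-5\right) 6 = 5 \cdot 6 = 30$)
$n{\left(u \right)} = \frac{5}{4} - \frac{u}{2}$ ($n{\left(u \right)} = - \frac{u + \left(-5 + u\right)}{4} = - \frac{-5 + 2 u}{4} = \frac{5}{4} - \frac{u}{2}$)
$n^{2}{\left(J \right)} = \left(\frac{5}{4} - 15\right)^{2} = \left(- \frac{55}{4}\right)^{2} = \frac{3025}{16}$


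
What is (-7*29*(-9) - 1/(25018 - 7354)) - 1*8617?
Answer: -119938561/17664 ≈ -6790.0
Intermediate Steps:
(-7*29*(-9) - 1/(25018 - 7354)) - 1*8617 = (-203*(-9) - 1/17664) - 8617 = (1827 - 1*1/17664) - 8617 = (1827 - 1/17664) - 8617 = 32272127/17664 - 8617 = -119938561/17664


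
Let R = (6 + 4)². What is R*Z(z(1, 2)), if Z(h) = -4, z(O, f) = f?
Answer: -400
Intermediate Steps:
R = 100 (R = 10² = 100)
R*Z(z(1, 2)) = 100*(-4) = -400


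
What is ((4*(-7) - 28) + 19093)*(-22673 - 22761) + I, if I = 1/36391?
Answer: -31475560567677/36391 ≈ -8.6493e+8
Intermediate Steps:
I = 1/36391 ≈ 2.7479e-5
((4*(-7) - 28) + 19093)*(-22673 - 22761) + I = ((4*(-7) - 28) + 19093)*(-22673 - 22761) + 1/36391 = ((-28 - 28) + 19093)*(-45434) + 1/36391 = (-56 + 19093)*(-45434) + 1/36391 = 19037*(-45434) + 1/36391 = -864927058 + 1/36391 = -31475560567677/36391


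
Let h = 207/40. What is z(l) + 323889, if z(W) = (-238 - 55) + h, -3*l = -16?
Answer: 12944047/40 ≈ 3.2360e+5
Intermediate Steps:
h = 207/40 (h = 207*(1/40) = 207/40 ≈ 5.1750)
l = 16/3 (l = -⅓*(-16) = 16/3 ≈ 5.3333)
z(W) = -11513/40 (z(W) = (-238 - 55) + 207/40 = -293 + 207/40 = -11513/40)
z(l) + 323889 = -11513/40 + 323889 = 12944047/40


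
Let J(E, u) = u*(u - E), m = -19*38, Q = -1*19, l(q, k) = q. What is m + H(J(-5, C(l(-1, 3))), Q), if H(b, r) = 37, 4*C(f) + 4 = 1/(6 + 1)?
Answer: -685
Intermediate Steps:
Q = -19
m = -722
C(f) = -27/28 (C(f) = -1 + 1/(4*(6 + 1)) = -1 + (1/4)/7 = -1 + (1/4)*(1/7) = -1 + 1/28 = -27/28)
m + H(J(-5, C(l(-1, 3))), Q) = -722 + 37 = -685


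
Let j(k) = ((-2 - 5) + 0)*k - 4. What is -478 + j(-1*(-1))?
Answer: -489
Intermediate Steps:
j(k) = -4 - 7*k (j(k) = (-7 + 0)*k - 4 = -7*k - 4 = -4 - 7*k)
-478 + j(-1*(-1)) = -478 + (-4 - (-7)*(-1)) = -478 + (-4 - 7*1) = -478 + (-4 - 7) = -478 - 11 = -489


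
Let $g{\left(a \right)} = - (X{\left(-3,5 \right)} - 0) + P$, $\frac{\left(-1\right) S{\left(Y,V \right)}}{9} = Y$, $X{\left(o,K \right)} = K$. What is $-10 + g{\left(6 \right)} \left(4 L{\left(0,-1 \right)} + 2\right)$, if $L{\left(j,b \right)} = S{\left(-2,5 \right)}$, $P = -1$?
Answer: $-454$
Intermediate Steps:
$S{\left(Y,V \right)} = - 9 Y$
$L{\left(j,b \right)} = 18$ ($L{\left(j,b \right)} = \left(-9\right) \left(-2\right) = 18$)
$g{\left(a \right)} = -6$ ($g{\left(a \right)} = - (5 - 0) - 1 = - (5 + 0) - 1 = \left(-1\right) 5 - 1 = -5 - 1 = -6$)
$-10 + g{\left(6 \right)} \left(4 L{\left(0,-1 \right)} + 2\right) = -10 - 6 \left(4 \cdot 18 + 2\right) = -10 - 6 \left(72 + 2\right) = -10 - 444 = -454$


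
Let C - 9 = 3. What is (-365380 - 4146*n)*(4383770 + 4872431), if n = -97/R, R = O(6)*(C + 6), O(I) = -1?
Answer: -10766507548567/3 ≈ -3.5888e+12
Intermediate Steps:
C = 12 (C = 9 + 3 = 12)
R = -18 (R = -(12 + 6) = -1*18 = -18)
n = 97/18 (n = -97/(-18) = -97*(-1/18) = 97/18 ≈ 5.3889)
(-365380 - 4146*n)*(4383770 + 4872431) = (-365380 - 4146*97/18)*(4383770 + 4872431) = (-365380 - 67027/3)*9256201 = -1163167/3*9256201 = -10766507548567/3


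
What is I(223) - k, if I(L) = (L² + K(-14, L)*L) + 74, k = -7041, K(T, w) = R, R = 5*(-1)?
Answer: 55729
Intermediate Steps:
R = -5
K(T, w) = -5
I(L) = 74 + L² - 5*L (I(L) = (L² - 5*L) + 74 = 74 + L² - 5*L)
I(223) - k = (74 + 223² - 5*223) - 1*(-7041) = (74 + 49729 - 1115) + 7041 = 48688 + 7041 = 55729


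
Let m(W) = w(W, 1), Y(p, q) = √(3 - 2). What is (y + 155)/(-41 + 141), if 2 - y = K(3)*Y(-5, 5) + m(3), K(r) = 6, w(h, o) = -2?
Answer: 153/100 ≈ 1.5300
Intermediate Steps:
Y(p, q) = 1 (Y(p, q) = √1 = 1)
m(W) = -2
y = -2 (y = 2 - (6*1 - 2) = 2 - (6 - 2) = 2 - 1*4 = 2 - 4 = -2)
(y + 155)/(-41 + 141) = (-2 + 155)/(-41 + 141) = 153/100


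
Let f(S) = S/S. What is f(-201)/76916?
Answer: 1/76916 ≈ 1.3001e-5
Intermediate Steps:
f(S) = 1
f(-201)/76916 = 1/76916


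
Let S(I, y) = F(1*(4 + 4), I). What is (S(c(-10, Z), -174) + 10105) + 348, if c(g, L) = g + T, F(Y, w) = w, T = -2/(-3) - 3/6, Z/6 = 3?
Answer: 62659/6 ≈ 10443.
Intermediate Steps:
Z = 18 (Z = 6*3 = 18)
T = ⅙ (T = -2*(-⅓) - 3*⅙ = ⅔ - ½ = ⅙ ≈ 0.16667)
c(g, L) = ⅙ + g (c(g, L) = g + ⅙ = ⅙ + g)
S(I, y) = I
(S(c(-10, Z), -174) + 10105) + 348 = ((⅙ - 10) + 10105) + 348 = (-59/6 + 10105) + 348 = 60571/6 + 348 = 62659/6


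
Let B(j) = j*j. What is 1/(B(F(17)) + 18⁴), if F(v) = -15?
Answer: 1/105201 ≈ 9.5056e-6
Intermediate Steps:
B(j) = j²
1/(B(F(17)) + 18⁴) = 1/((-15)² + 18⁴) = 1/(225 + 104976) = 1/105201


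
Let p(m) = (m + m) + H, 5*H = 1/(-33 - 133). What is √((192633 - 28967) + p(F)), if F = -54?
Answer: √112675105370/830 ≈ 404.42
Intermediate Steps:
H = -1/830 (H = 1/(5*(-33 - 133)) = (⅕)/(-166) = (⅕)*(-1/166) = -1/830 ≈ -0.0012048)
p(m) = -1/830 + 2*m (p(m) = (m + m) - 1/830 = 2*m - 1/830 = -1/830 + 2*m)
√((192633 - 28967) + p(F)) = √((192633 - 28967) + (-1/830 + 2*(-54))) = √(163666 + (-1/830 - 108)) = √(163666 - 89641/830) = √(135753139/830) = √112675105370/830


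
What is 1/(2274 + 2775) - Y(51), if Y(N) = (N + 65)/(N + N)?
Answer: -5741/5049 ≈ -1.1371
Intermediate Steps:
Y(N) = (65 + N)/(2*N) (Y(N) = (65 + N)/((2*N)) = (65 + N)*(1/(2*N)) = (65 + N)/(2*N))
1/(2274 + 2775) - Y(51) = 1/(2274 + 2775) - (65 + 51)/(2*51) = 1/5049 - 116/(2*51) = 1/5049 - 1*58/51 = 1/5049 - 58/51 = -5741/5049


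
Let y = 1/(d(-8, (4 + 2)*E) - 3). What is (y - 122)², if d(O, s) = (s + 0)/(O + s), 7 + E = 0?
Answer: 43731769/2916 ≈ 14997.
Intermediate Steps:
E = -7 (E = -7 + 0 = -7)
d(O, s) = s/(O + s)
y = -25/54 (y = 1/(((4 + 2)*(-7))/(-8 + (4 + 2)*(-7)) - 3) = 1/((6*(-7))/(-8 + 6*(-7)) - 3) = 1/(-42/(-8 - 42) - 3) = 1/(-42/(-50) - 3) = 1/(-42*(-1/50) - 3) = 1/(21/25 - 3) = 1/(-54/25) = -25/54 ≈ -0.46296)
(y - 122)² = (-25/54 - 122)² = (-6613/54)² = 43731769/2916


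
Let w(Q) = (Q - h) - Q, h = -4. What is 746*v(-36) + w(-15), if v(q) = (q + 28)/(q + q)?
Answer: 782/9 ≈ 86.889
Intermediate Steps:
v(q) = (28 + q)/(2*q) (v(q) = (28 + q)/((2*q)) = (28 + q)*(1/(2*q)) = (28 + q)/(2*q))
w(Q) = 4 (w(Q) = (Q - 1*(-4)) - Q = (Q + 4) - Q = (4 + Q) - Q = 4)
746*v(-36) + w(-15) = 746*((½)*(28 - 36)/(-36)) + 4 = 746*((½)*(-1/36)*(-8)) + 4 = 746*(⅑) + 4 = 746/9 + 4 = 782/9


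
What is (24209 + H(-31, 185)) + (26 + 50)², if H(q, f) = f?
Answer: 30170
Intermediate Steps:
(24209 + H(-31, 185)) + (26 + 50)² = (24209 + 185) + (26 + 50)² = 24394 + 76² = 24394 + 5776 = 30170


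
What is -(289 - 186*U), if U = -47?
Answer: -9031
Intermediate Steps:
-(289 - 186*U) = -(289 - 186*(-47)) = -(289 + 8742) = -1*9031 = -9031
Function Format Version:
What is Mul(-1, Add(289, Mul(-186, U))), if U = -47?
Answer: -9031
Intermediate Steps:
Mul(-1, Add(289, Mul(-186, U))) = Mul(-1, Add(289, Mul(-186, -47))) = Mul(-1, Add(289, 8742)) = Mul(-1, 9031) = -9031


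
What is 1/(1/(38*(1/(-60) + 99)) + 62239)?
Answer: 112841/7023111029 ≈ 1.6067e-5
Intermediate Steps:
1/(1/(38*(1/(-60) + 99)) + 62239) = 1/(1/(38*(-1/60 + 99)) + 62239) = 1/(1/(38*(5939/60)) + 62239) = 1/(1/(112841/30) + 62239) = 1/(30/112841 + 62239) = 1/(7023111029/112841) = 112841/7023111029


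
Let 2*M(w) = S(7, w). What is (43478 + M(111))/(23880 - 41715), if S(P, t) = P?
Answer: -86963/35670 ≈ -2.4380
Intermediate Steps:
M(w) = 7/2 (M(w) = (½)*7 = 7/2)
(43478 + M(111))/(23880 - 41715) = (43478 + 7/2)/(23880 - 41715) = (86963/2)/(-17835) = (86963/2)*(-1/17835) = -86963/35670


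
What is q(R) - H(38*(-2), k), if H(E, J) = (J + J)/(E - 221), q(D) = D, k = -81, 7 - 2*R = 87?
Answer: -446/11 ≈ -40.545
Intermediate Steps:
R = -40 (R = 7/2 - 1/2*87 = 7/2 - 87/2 = -40)
H(E, J) = 2*J/(-221 + E) (H(E, J) = (2*J)/(-221 + E) = 2*J/(-221 + E))
q(R) - H(38*(-2), k) = -40 - 2*(-81)/(-221 + 38*(-2)) = -40 - 2*(-81)/(-221 - 76) = -40 - 2*(-81)/(-297) = -40 - 2*(-81)*(-1)/297 = -40 - 1*6/11 = -40 - 6/11 = -446/11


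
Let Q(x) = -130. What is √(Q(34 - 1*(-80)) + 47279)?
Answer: √47149 ≈ 217.14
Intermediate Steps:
√(Q(34 - 1*(-80)) + 47279) = √(-130 + 47279) = √47149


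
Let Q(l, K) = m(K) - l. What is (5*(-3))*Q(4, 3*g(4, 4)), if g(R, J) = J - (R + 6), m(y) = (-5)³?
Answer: 1935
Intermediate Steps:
m(y) = -125
g(R, J) = -6 + J - R (g(R, J) = J - (6 + R) = J + (-6 - R) = -6 + J - R)
Q(l, K) = -125 - l
(5*(-3))*Q(4, 3*g(4, 4)) = (5*(-3))*(-125 - 1*4) = -15*(-125 - 4) = -15*(-129) = 1935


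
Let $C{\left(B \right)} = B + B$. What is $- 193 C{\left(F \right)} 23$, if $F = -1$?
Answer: $8878$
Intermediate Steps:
$C{\left(B \right)} = 2 B$
$- 193 C{\left(F \right)} 23 = - 193 \cdot 2 \left(-1\right) 23 = - 193 \left(\left(-2\right) 23\right) = \left(-193\right) \left(-46\right) = 8878$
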